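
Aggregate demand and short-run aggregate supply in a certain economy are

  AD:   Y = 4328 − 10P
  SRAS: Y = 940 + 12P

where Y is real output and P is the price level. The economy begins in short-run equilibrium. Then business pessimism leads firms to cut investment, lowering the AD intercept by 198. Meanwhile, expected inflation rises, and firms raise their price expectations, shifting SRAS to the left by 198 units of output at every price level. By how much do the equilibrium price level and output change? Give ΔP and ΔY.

After both shocks: AD is Y = 4130 − 10P and SRAS is Y = 742 + 12P.
Setting them equal: 3388 = 22P, so P = 154.
Y = 4130 − 10·154 = 2590.
Initially P = 154, Y = 2788, so ΔP = +0 and ΔY = -198.

ΔP = +0, ΔY = -198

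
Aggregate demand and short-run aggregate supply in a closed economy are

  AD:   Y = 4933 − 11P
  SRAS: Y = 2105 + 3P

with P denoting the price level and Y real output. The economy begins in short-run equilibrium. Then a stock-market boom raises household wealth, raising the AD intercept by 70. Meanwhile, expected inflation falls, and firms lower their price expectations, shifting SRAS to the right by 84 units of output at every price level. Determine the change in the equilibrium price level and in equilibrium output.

After both shocks: AD is Y = 5003 − 11P and SRAS is Y = 2189 + 3P.
Setting them equal: 2814 = 14P, so P = 201.
Y = 5003 − 11·201 = 2792.
Initially P = 202, Y = 2711, so ΔP = -1 and ΔY = +81.

ΔP = -1, ΔY = +81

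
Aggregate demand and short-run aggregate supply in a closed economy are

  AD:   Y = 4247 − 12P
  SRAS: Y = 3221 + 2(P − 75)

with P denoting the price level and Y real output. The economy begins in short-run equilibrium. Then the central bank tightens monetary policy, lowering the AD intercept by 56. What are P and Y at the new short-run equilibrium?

P = 80, Y = 3231

This is a negative demand shock: AD shifts left.
New AD: Y = 4191 − 12P.
SRAS can be written Y = 3071 + 2P.
Set AD = SRAS: 4191 − 12P = 3071 + 2P, so 1120 = 14P and P = 80.
Y = 4191 − 12·80 = 3231.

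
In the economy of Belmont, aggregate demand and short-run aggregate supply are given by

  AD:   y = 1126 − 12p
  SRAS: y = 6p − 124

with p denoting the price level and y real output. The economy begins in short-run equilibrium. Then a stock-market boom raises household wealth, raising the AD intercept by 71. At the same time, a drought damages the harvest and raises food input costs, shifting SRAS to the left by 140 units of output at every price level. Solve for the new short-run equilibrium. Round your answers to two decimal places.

p = 81.17, y = 223.00

After both shocks: AD is y = 1197 − 12p and SRAS is y = 6p − 264.
Setting them equal: 1461 = 18p, so p = 81.17.
Substituting into AD, y = 223.00.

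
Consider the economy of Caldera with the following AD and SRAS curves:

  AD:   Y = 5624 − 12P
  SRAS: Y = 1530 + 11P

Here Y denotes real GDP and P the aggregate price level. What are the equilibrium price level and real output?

P = 178, Y = 3488

Set AD = SRAS: 5624 − 12P = 1530 + 11P, so 4094 = 23P and P = 178.
Then Y = 5624 − 12·178 = 3488.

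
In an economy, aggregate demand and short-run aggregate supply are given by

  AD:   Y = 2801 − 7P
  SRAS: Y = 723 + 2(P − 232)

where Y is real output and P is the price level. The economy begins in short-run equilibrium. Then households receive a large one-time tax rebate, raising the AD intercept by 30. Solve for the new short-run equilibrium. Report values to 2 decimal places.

P = 285.78, Y = 830.56

This is a positive demand shock: AD shifts right.
New AD: Y = 2831 − 7P.
SRAS can be written Y = 259 + 2P.
Set AD = SRAS: 2831 − 7P = 259 + 2P, so 2572 = 9P and P = 285.78.
Substituting into AD, Y = 830.56.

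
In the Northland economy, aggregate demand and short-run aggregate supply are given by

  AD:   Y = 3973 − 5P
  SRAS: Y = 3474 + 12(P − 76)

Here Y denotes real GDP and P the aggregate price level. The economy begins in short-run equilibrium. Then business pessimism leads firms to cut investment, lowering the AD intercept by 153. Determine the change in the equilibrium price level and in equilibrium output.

This is a negative demand shock: AD shifts left.
New AD: Y = 3820 − 5P.
SRAS can be written Y = 2562 + 12P.
Set AD = SRAS: 3820 − 5P = 2562 + 12P, so 1258 = 17P and P = 74.
Y = 3820 − 5·74 = 3450.
Initially P = 83, Y = 3558, so ΔP = -9 and ΔY = -108.

ΔP = -9, ΔY = -108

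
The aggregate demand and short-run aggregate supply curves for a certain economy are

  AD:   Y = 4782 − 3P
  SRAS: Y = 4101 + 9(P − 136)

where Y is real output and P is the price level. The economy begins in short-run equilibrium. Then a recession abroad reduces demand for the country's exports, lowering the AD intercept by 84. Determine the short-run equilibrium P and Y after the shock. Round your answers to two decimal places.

P = 151.75, Y = 4242.75

This is a negative demand shock: AD shifts left.
New AD: Y = 4698 − 3P.
SRAS can be written Y = 2877 + 9P.
Set AD = SRAS: 4698 − 3P = 2877 + 9P, so 1821 = 12P and P = 151.75.
Substituting into AD, Y = 4242.75.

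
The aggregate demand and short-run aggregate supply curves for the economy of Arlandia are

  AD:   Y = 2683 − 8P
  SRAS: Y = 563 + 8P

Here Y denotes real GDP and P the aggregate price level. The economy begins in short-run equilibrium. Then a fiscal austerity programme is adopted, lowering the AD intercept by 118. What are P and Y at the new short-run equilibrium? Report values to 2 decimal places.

P = 125.13, Y = 1564.00

This is a negative demand shock: AD shifts left.
New AD: Y = 2565 − 8P.
Set AD = SRAS: 2565 − 8P = 563 + 8P, so 2002 = 16P and P = 125.13.
Substituting into AD, Y = 1564.00.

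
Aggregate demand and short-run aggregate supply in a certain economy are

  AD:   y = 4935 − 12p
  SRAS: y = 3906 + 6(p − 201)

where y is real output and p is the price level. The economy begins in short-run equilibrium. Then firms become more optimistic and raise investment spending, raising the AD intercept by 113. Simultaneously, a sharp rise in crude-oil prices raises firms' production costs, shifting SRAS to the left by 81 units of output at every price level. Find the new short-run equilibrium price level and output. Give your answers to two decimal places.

p = 134.94, y = 3428.67

After both shocks: AD is y = 5048 − 12p and SRAS is y = 2619 + 6p.
Setting them equal: 2429 = 18p, so p = 134.94.
Substituting into AD, y = 3428.67.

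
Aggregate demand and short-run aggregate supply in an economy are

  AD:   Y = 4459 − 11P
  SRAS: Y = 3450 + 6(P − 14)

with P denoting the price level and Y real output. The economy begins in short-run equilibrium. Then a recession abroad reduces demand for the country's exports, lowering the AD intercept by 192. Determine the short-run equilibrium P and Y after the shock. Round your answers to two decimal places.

This is a negative demand shock: AD shifts left.
New AD: Y = 4267 − 11P.
SRAS can be written Y = 3366 + 6P.
Set AD = SRAS: 4267 − 11P = 3366 + 6P, so 901 = 17P and P = 53.00.
Substituting into AD, Y = 3684.00.

P = 53.00, Y = 3684.00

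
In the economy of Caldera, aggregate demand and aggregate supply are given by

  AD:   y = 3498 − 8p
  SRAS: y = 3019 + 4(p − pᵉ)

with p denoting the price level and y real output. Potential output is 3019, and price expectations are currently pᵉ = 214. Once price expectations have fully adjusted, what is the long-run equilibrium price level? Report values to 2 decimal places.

Long-run p = 59.88

Short run: with pᵉ = 214, SRAS is y = 2163 + 4p. Setting AD = SRAS gives 1335 = 12p, so p = 111.25 and y = 3498 − 8p = 2608.00.
Output 2608.00 is below potential 3019, so over time expected prices fall and SRAS shifts right until y returns to 3019.
Long run: y = 3019 on the AD curve gives 3019 = 3498 − 8p, so p = 59.88.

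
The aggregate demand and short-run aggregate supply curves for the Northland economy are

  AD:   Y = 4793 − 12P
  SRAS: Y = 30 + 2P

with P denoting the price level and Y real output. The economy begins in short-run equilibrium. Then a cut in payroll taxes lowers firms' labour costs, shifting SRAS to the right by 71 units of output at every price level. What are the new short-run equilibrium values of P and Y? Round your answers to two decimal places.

P = 335.14, Y = 771.29

This is a positive supply shock: SRAS shifts right.
New SRAS: Y = 101 + 2P.
Set AD = SRAS: 4793 − 12P = 101 + 2P, so 4692 = 14P and P = 335.14.
Substituting into AD, Y = 771.29.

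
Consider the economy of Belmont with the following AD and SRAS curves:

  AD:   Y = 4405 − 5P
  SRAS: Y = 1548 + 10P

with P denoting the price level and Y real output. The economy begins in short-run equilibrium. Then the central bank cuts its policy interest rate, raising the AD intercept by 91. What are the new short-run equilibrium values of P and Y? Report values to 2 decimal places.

P = 196.53, Y = 3513.33

This is a positive demand shock: AD shifts right.
New AD: Y = 4496 − 5P.
Set AD = SRAS: 4496 − 5P = 1548 + 10P, so 2948 = 15P and P = 196.53.
Substituting into AD, Y = 3513.33.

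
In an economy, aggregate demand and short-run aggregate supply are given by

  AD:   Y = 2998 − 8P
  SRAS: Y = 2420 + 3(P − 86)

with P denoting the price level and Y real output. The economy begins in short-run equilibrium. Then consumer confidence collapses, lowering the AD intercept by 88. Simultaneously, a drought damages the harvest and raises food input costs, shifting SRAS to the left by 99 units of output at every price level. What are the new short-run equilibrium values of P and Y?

After both shocks: AD is Y = 2910 − 8P and SRAS is Y = 2063 + 3P.
Setting them equal: 847 = 11P, so P = 77.
Y = 2910 − 8·77 = 2294.

P = 77, Y = 2294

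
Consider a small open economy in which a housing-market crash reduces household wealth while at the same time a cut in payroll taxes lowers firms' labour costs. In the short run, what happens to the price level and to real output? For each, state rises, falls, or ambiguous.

Price level: falls; output: ambiguous

The first event is a negative demand shock: AD shifts left, which by itself pushes P down and Y down.
The second is a favourable supply shock: SRAS shifts right, which by itself pushes P down and Y up.
Both shocks push P down, so P falls. The two shocks push Y in opposite directions, so the effect on Y is ambiguous.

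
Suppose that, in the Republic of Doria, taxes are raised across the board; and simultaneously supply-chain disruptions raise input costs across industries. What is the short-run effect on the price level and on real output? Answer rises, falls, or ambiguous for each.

The first event is a negative demand shock: AD shifts left, which by itself pushes P down and Y down.
The second is an adverse supply shock: SRAS shifts left, which by itself pushes P up and Y down.
The two shocks push P in opposite directions, so the effect on P is ambiguous. Both shocks push Y down, so Y falls.

Price level: ambiguous; output: falls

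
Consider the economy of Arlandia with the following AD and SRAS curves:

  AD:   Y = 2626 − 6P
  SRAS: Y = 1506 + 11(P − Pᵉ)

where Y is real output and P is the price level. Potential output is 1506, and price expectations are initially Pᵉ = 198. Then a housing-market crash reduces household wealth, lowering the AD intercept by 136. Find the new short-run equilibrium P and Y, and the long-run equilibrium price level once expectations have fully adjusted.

AD shifts left: new AD is Y = 2490 − 6P. With Pᵉ = 198, SRAS is Y = 11P − 672.
Short run: 2490 − 6P = 11P − 672 gives 3162 = 17P, so P = 186 and Y = 2490 − 6·186 = 1374.
Y = 1374 is below potential 1506; expectations adjust and SRAS shifts right until Y = 1506.
Long run: on the new AD curve, 1506 = 2490 − 6P gives P = 164.

Short run: P = 186, Y = 1374. Long run: P = 164.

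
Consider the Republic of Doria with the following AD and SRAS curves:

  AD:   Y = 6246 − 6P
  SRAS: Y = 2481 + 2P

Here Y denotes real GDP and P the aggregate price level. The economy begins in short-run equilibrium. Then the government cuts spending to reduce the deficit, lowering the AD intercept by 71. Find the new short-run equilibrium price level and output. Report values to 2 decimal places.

This is a negative demand shock: AD shifts left.
New AD: Y = 6175 − 6P.
Set AD = SRAS: 6175 − 6P = 2481 + 2P, so 3694 = 8P and P = 461.75.
Substituting into AD, Y = 3404.50.

P = 461.75, Y = 3404.50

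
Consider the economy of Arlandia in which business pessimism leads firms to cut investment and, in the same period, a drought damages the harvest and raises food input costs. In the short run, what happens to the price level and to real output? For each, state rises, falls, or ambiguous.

Price level: ambiguous; output: falls

The first event is a negative demand shock: AD shifts left, which by itself pushes P down and Y down.
The second is an adverse supply shock: SRAS shifts left, which by itself pushes P up and Y down.
The two shocks push P in opposite directions, so the effect on P is ambiguous. Both shocks push Y down, so Y falls.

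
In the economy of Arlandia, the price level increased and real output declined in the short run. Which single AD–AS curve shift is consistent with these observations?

SRAS shifted left

P rose and Y fell. An AD shift moves P and Y in the same direction; an SRAS shift moves them in opposite directions.
Here P and Y moved in opposite directions, so the SRAS curve shifted.
Since Y fell, SRAS shifted left.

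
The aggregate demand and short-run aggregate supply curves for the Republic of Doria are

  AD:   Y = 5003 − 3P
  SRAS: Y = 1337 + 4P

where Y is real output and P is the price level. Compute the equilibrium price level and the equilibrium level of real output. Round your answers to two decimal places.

P = 523.71, Y = 3431.86

Set AD = SRAS: 5003 − 3P = 1337 + 4P, so 3666 = 7P and P = 523.71.
Substituting into AD, Y = 5003 − 3P = 3431.86.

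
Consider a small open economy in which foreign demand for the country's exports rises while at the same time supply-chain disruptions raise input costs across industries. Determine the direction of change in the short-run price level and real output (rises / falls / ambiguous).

The first event is a positive demand shock: AD shifts right, which by itself pushes P up and Y up.
The second is an adverse supply shock: SRAS shifts left, which by itself pushes P up and Y down.
Both shocks push P up, so P rises. The two shocks push Y in opposite directions, so the effect on Y is ambiguous.

Price level: rises; output: ambiguous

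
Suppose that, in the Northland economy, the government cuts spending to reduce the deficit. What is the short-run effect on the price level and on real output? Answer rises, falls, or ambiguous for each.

Price level: falls; output: falls

This is a negative demand shock: AD shifts left.
Moving along the upward-sloping SRAS curve, P falls and Y falls.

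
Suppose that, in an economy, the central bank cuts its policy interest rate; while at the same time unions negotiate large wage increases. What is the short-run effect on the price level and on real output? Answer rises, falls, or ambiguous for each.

Price level: rises; output: ambiguous

The first event is a positive demand shock: AD shifts right, which by itself pushes P up and Y up.
The second is an adverse supply shock: SRAS shifts left, which by itself pushes P up and Y down.
Both shocks push P up, so P rises. The two shocks push Y in opposite directions, so the effect on Y is ambiguous.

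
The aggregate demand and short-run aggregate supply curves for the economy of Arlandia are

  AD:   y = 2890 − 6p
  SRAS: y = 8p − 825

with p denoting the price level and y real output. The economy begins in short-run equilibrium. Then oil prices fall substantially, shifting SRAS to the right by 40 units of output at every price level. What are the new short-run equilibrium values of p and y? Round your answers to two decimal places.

p = 262.50, y = 1315.00

This is a positive supply shock: SRAS shifts right.
New SRAS: y = 8p − 785.
Set AD = SRAS: 2890 − 6p = 8p − 785, so 3675 = 14p and p = 262.50.
Substituting into AD, y = 1315.00.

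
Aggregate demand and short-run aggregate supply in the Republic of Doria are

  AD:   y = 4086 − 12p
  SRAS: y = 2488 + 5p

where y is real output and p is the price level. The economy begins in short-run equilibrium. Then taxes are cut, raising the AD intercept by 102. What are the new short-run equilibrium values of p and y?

p = 100, y = 2988

This is a positive demand shock: AD shifts right.
New AD: y = 4188 − 12p.
Set AD = SRAS: 4188 − 12p = 2488 + 5p, so 1700 = 17p and p = 100.
y = 4188 − 12·100 = 2988.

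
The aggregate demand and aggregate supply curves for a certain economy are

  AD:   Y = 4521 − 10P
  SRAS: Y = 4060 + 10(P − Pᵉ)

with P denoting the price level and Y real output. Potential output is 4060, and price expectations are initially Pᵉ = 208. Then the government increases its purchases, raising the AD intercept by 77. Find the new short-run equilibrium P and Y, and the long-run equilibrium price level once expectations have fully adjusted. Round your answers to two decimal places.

Short run: P = 130.90, Y = 3289.00. Long run: P = 53.80.

AD shifts right: new AD is Y = 4598 − 10P. With Pᵉ = 208, SRAS is Y = 1980 + 10P.
Short run: 4598 − 10P = 1980 + 10P gives 2618 = 20P, so P = 130.90 and Y = 4598 − 10P = 3289.00.
Y = 3289.00 is below potential 4060; expectations adjust and SRAS shifts right until Y = 4060.
Long run: on the new AD curve, 4060 = 4598 − 10P gives P = 53.80.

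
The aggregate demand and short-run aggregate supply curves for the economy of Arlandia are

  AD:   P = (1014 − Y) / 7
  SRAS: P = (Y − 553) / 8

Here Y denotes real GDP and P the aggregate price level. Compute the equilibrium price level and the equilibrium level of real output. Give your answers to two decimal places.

P = 30.73, Y = 798.87

Rearrange AD to Y = 1014 − 7P.
Rearrange SRAS to Y = 553 + 8P.
Set AD = SRAS: 1014 − 7P = 553 + 8P, so 461 = 15P and P = 30.73.
Substituting into AD, Y = 1014 − 7P = 798.87.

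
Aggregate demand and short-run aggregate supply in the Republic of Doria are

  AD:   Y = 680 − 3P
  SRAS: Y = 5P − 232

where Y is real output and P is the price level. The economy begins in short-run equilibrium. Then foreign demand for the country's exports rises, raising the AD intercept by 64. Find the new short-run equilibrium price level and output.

This is a positive demand shock: AD shifts right.
New AD: Y = 744 − 3P.
Set AD = SRAS: 744 − 3P = 5P − 232, so 976 = 8P and P = 122.
Y = 744 − 3·122 = 378.

P = 122, Y = 378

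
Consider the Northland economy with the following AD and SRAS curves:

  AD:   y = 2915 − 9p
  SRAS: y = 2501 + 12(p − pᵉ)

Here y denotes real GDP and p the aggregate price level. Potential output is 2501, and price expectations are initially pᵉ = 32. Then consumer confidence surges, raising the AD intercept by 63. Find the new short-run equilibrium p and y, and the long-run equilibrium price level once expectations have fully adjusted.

Short run: p = 41, y = 2609. Long run: p = 53.

AD shifts right: new AD is y = 2978 − 9p. With pᵉ = 32, SRAS is y = 2117 + 12p.
Short run: 2978 − 9p = 2117 + 12p gives 861 = 21p, so p = 41 and y = 2978 − 9·41 = 2609.
y = 2609 is above potential 2501; expectations adjust and SRAS shifts left until y = 2501.
Long run: on the new AD curve, 2501 = 2978 − 9p gives p = 53.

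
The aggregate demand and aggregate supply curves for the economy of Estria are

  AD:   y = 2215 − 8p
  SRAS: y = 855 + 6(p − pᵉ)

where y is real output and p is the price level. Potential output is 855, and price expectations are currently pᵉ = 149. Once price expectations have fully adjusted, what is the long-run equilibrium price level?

Short run: with pᵉ = 149, SRAS is y = 6p − 39. Setting AD = SRAS gives 2254 = 14p, so p = 161 and y = 2215 − 8·161 = 927.
Output 927 is above potential 855, so over time expected prices rise and SRAS shifts left until y returns to 855.
Long run: y = 855 on the AD curve gives 855 = 2215 − 8p, so p = 170.

Long-run p = 170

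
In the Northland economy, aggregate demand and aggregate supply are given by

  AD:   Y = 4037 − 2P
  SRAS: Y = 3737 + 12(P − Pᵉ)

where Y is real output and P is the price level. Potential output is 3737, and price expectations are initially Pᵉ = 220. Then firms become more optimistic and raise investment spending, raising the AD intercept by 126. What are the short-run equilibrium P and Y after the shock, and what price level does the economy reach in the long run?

AD shifts right: new AD is Y = 4163 − 2P. With Pᵉ = 220, SRAS is Y = 1097 + 12P.
Short run: 4163 − 2P = 1097 + 12P gives 3066 = 14P, so P = 219 and Y = 4163 − 2·219 = 3725.
Y = 3725 is below potential 3737; expectations adjust and SRAS shifts right until Y = 3737.
Long run: on the new AD curve, 3737 = 4163 − 2P gives P = 213.

Short run: P = 219, Y = 3725. Long run: P = 213.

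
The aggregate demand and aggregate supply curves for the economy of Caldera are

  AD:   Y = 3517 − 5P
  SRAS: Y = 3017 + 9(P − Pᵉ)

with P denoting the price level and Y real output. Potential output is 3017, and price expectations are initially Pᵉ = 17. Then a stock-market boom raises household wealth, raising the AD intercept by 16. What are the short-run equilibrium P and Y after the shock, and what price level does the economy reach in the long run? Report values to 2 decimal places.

AD shifts right: new AD is Y = 3533 − 5P. With Pᵉ = 17, SRAS is Y = 2864 + 9P.
Short run: 3533 − 5P = 2864 + 9P gives 669 = 14P, so P = 47.79 and Y = 3533 − 5P = 3294.07.
Y = 3294.07 is above potential 3017; expectations adjust and SRAS shifts left until Y = 3017.
Long run: on the new AD curve, 3017 = 3533 − 5P gives P = 103.20.

Short run: P = 47.79, Y = 3294.07. Long run: P = 103.20.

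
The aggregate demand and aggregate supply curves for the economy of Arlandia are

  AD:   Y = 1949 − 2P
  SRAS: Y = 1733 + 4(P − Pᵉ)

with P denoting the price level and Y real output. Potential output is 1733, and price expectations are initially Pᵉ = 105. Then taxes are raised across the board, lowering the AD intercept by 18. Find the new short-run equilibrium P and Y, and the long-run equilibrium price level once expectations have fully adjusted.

AD shifts left: new AD is Y = 1931 − 2P. With Pᵉ = 105, SRAS is Y = 1313 + 4P.
Short run: 1931 − 2P = 1313 + 4P gives 618 = 6P, so P = 103 and Y = 1931 − 2·103 = 1725.
Y = 1725 is below potential 1733; expectations adjust and SRAS shifts right until Y = 1733.
Long run: on the new AD curve, 1733 = 1931 − 2P gives P = 99.

Short run: P = 103, Y = 1725. Long run: P = 99.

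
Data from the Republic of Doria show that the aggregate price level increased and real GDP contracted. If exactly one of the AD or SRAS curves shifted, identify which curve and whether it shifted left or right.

P rose and Y fell. An AD shift moves P and Y in the same direction; an SRAS shift moves them in opposite directions.
Here P and Y moved in opposite directions, so the SRAS curve shifted.
Since Y fell, SRAS shifted left.

SRAS shifted left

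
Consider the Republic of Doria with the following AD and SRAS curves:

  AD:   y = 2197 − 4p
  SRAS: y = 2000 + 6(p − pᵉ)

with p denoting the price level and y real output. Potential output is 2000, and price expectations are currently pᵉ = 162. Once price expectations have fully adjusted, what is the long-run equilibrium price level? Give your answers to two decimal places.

Short run: with pᵉ = 162, SRAS is y = 1028 + 6p. Setting AD = SRAS gives 1169 = 10p, so p = 116.90 and y = 2197 − 4p = 1729.40.
Output 1729.40 is below potential 2000, so over time expected prices fall and SRAS shifts right until y returns to 2000.
Long run: y = 2000 on the AD curve gives 2000 = 2197 − 4p, so p = 49.25.

Long-run p = 49.25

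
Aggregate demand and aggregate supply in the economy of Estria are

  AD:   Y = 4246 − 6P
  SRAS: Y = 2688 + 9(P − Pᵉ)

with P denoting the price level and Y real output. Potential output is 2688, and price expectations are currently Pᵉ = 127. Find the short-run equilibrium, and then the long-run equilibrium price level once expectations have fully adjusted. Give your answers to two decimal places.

Short run: with Pᵉ = 127, SRAS is Y = 1545 + 9P. Setting AD = SRAS gives 2701 = 15P, so P = 180.07 and Y = 4246 − 6P = 3165.60.
Output 3165.60 is above potential 2688, so over time expected prices rise and SRAS shifts left until Y returns to 2688.
Long run: Y = 2688 on the AD curve gives 2688 = 4246 − 6P, so P = 259.67.

Short run: P = 180.07, Y = 3165.60. Long run: P = 259.67.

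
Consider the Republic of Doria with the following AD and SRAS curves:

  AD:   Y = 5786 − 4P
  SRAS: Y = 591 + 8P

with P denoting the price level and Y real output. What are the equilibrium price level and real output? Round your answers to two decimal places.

Set AD = SRAS: 5786 − 4P = 591 + 8P, so 5195 = 12P and P = 432.92.
Substituting into AD, Y = 5786 − 4P = 4054.33.

P = 432.92, Y = 4054.33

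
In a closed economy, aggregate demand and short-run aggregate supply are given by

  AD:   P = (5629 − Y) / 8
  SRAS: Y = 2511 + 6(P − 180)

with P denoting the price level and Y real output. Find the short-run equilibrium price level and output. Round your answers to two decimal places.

Write SRAS as Y = 2511 + 6P − 1080 = 1431 + 6P.
Rearrange AD to Y = 5629 − 8P.
Set AD = SRAS: 5629 − 8P = 1431 + 6P, so 4198 = 14P and P = 299.86.
Substituting into AD, Y = 5629 − 8P = 3230.14.

P = 299.86, Y = 3230.14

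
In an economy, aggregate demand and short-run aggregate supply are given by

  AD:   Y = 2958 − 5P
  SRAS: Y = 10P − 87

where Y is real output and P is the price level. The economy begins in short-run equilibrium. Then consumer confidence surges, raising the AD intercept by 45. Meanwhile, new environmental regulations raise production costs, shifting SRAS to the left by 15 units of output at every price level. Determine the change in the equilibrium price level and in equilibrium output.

ΔP = +4, ΔY = +25

After both shocks: AD is Y = 3003 − 5P and SRAS is Y = 10P − 102.
Setting them equal: 3105 = 15P, so P = 207.
Y = 3003 − 5·207 = 1968.
Initially P = 203, Y = 1943, so ΔP = +4 and ΔY = +25.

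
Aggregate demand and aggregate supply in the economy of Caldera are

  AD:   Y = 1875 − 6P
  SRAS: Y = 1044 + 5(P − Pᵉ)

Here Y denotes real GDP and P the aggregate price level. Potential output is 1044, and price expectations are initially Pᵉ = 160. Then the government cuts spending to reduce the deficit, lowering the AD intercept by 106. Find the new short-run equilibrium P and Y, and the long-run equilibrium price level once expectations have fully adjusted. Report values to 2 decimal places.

AD shifts left: new AD is Y = 1769 − 6P. With Pᵉ = 160, SRAS is Y = 244 + 5P.
Short run: 1769 − 6P = 244 + 5P gives 1525 = 11P, so P = 138.64 and Y = 1769 − 6P = 937.18.
Y = 937.18 is below potential 1044; expectations adjust and SRAS shifts right until Y = 1044.
Long run: on the new AD curve, 1044 = 1769 − 6P gives P = 120.83.

Short run: P = 138.64, Y = 937.18. Long run: P = 120.83.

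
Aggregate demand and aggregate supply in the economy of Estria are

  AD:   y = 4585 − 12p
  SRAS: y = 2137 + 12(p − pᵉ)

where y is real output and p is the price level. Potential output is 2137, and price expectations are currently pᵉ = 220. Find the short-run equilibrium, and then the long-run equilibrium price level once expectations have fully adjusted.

Short run: p = 212, y = 2041. Long run: p = 204.

Short run: with pᵉ = 220, SRAS is y = 12p − 503. Setting AD = SRAS gives 5088 = 24p, so p = 212 and y = 4585 − 12·212 = 2041.
Output 2041 is below potential 2137, so over time expected prices fall and SRAS shifts right until y returns to 2137.
Long run: y = 2137 on the AD curve gives 2137 = 4585 − 12p, so p = 204.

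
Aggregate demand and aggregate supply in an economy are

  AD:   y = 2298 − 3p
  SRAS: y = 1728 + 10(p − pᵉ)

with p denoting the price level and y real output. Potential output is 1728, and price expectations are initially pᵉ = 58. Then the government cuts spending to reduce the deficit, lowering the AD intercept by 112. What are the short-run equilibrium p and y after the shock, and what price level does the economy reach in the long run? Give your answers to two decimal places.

AD shifts left: new AD is y = 2186 − 3p. With pᵉ = 58, SRAS is y = 1148 + 10p.
Short run: 2186 − 3p = 1148 + 10p gives 1038 = 13p, so p = 79.85 and y = 2186 − 3p = 1946.46.
y = 1946.46 is above potential 1728; expectations adjust and SRAS shifts left until y = 1728.
Long run: on the new AD curve, 1728 = 2186 − 3p gives p = 152.67.

Short run: p = 79.85, y = 1946.46. Long run: p = 152.67.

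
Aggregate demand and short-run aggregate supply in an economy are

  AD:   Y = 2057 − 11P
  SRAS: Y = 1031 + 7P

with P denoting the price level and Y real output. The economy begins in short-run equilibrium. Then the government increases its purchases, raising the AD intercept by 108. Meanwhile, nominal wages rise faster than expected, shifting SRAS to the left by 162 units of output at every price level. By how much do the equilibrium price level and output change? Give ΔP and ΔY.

ΔP = +15, ΔY = -57

After both shocks: AD is Y = 2165 − 11P and SRAS is Y = 869 + 7P.
Setting them equal: 1296 = 18P, so P = 72.
Y = 2165 − 11·72 = 1373.
Initially P = 57, Y = 1430, so ΔP = +15 and ΔY = -57.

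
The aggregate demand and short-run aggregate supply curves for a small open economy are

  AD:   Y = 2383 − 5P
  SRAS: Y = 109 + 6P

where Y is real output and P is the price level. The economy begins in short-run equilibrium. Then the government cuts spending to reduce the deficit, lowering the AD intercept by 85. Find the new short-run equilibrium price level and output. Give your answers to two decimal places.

P = 199.00, Y = 1303.00

This is a negative demand shock: AD shifts left.
New AD: Y = 2298 − 5P.
Set AD = SRAS: 2298 − 5P = 109 + 6P, so 2189 = 11P and P = 199.00.
Substituting into AD, Y = 1303.00.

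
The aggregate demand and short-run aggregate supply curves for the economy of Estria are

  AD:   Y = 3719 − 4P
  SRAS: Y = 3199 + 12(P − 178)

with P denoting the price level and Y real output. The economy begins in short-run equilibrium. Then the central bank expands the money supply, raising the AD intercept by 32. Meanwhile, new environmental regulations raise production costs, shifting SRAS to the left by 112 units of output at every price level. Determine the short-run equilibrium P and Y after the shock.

After both shocks: AD is Y = 3751 − 4P and SRAS is Y = 951 + 12P.
Setting them equal: 2800 = 16P, so P = 175.
Y = 3751 − 4·175 = 3051.

P = 175, Y = 3051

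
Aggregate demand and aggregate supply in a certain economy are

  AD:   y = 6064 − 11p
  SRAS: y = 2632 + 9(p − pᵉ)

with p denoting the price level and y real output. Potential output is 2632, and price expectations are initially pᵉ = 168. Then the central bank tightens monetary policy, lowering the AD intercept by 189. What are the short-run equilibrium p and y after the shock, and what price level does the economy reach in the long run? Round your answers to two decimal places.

AD shifts left: new AD is y = 5875 − 11p. With pᵉ = 168, SRAS is y = 1120 + 9p.
Short run: 5875 − 11p = 1120 + 9p gives 4755 = 20p, so p = 237.75 and y = 5875 − 11p = 3259.75.
y = 3259.75 is above potential 2632; expectations adjust and SRAS shifts left until y = 2632.
Long run: on the new AD curve, 2632 = 5875 − 11p gives p = 294.82.

Short run: p = 237.75, y = 3259.75. Long run: p = 294.82.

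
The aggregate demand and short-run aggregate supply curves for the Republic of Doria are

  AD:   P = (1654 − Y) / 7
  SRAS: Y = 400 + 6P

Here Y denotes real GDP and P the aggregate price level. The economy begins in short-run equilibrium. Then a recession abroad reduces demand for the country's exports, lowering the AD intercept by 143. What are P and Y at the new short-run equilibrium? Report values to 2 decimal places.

P = 85.46, Y = 912.77

This is a negative demand shock: AD shifts left.
New AD: Y = 1511 − 7P.
Set AD = SRAS: 1511 − 7P = 400 + 6P, so 1111 = 13P and P = 85.46.
Substituting into AD, Y = 912.77.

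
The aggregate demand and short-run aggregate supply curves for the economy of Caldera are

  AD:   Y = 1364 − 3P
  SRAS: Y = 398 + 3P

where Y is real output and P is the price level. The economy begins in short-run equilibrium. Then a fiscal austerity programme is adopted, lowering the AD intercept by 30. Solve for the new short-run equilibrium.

P = 156, Y = 866

This is a negative demand shock: AD shifts left.
New AD: Y = 1334 − 3P.
Set AD = SRAS: 1334 − 3P = 398 + 3P, so 936 = 6P and P = 156.
Y = 1334 − 3·156 = 866.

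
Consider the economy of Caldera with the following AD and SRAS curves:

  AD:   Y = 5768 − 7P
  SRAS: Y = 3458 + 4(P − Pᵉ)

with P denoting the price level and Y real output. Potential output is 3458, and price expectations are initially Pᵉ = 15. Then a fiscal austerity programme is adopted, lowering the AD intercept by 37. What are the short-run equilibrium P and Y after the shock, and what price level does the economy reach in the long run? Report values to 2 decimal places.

AD shifts left: new AD is Y = 5731 − 7P. With Pᵉ = 15, SRAS is Y = 3398 + 4P.
Short run: 5731 − 7P = 3398 + 4P gives 2333 = 11P, so P = 212.09 and Y = 5731 − 7P = 4246.36.
Y = 4246.36 is above potential 3458; expectations adjust and SRAS shifts left until Y = 3458.
Long run: on the new AD curve, 3458 = 5731 − 7P gives P = 324.71.

Short run: P = 212.09, Y = 4246.36. Long run: P = 324.71.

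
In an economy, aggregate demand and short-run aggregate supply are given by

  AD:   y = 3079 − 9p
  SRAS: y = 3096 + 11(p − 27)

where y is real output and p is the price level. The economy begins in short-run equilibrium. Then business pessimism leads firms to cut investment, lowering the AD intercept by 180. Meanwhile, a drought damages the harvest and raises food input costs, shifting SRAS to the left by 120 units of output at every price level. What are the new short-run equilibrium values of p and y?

p = 11, y = 2800

After both shocks: AD is y = 2899 − 9p and SRAS is y = 2679 + 11p.
Setting them equal: 220 = 20p, so p = 11.
y = 2899 − 9·11 = 2800.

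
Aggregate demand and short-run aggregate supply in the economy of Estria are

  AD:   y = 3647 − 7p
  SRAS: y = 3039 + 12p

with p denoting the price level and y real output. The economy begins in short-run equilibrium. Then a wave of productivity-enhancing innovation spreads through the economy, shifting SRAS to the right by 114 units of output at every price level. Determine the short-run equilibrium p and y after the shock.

This is a positive supply shock: SRAS shifts right.
New SRAS: y = 3153 + 12p.
Set AD = SRAS: 3647 − 7p = 3153 + 12p, so 494 = 19p and p = 26.
y = 3647 − 7·26 = 3465.

p = 26, y = 3465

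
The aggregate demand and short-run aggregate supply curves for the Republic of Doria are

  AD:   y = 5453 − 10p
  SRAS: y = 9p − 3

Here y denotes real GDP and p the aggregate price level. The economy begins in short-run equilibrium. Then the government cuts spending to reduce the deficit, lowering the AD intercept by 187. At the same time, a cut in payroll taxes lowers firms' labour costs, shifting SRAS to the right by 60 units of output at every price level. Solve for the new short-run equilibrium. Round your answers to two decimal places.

After both shocks: AD is y = 5266 − 10p and SRAS is y = 57 + 9p.
Setting them equal: 5209 = 19p, so p = 274.16.
Substituting into AD, y = 2524.42.

p = 274.16, y = 2524.42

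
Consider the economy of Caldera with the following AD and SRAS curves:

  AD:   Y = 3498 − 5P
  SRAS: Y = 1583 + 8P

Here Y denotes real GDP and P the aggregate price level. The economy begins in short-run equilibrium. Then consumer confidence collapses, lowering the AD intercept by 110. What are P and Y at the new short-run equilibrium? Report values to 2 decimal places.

P = 138.85, Y = 2693.77

This is a negative demand shock: AD shifts left.
New AD: Y = 3388 − 5P.
Set AD = SRAS: 3388 − 5P = 1583 + 8P, so 1805 = 13P and P = 138.85.
Substituting into AD, Y = 2693.77.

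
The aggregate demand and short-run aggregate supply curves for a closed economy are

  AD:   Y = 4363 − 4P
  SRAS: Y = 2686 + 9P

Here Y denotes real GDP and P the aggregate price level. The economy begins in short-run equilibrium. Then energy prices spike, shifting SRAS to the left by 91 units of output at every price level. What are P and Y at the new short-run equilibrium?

This is a negative supply shock: SRAS shifts left.
New SRAS: Y = 2595 + 9P.
Set AD = SRAS: 4363 − 4P = 2595 + 9P, so 1768 = 13P and P = 136.
Y = 4363 − 4·136 = 3819.

P = 136, Y = 3819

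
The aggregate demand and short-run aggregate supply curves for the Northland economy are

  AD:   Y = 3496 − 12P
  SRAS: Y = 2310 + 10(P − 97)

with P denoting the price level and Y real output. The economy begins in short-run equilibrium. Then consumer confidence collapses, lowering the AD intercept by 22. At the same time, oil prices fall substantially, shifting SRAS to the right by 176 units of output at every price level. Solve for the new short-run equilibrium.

P = 89, Y = 2406

After both shocks: AD is Y = 3474 − 12P and SRAS is Y = 1516 + 10P.
Setting them equal: 1958 = 22P, so P = 89.
Y = 3474 − 12·89 = 2406.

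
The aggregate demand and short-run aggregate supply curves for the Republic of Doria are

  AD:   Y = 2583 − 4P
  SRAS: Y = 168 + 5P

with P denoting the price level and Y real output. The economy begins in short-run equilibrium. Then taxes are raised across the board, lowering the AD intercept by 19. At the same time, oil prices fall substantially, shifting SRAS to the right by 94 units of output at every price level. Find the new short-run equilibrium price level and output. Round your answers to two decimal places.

After both shocks: AD is Y = 2564 − 4P and SRAS is Y = 262 + 5P.
Setting them equal: 2302 = 9P, so P = 255.78.
Substituting into AD, Y = 1540.89.

P = 255.78, Y = 1540.89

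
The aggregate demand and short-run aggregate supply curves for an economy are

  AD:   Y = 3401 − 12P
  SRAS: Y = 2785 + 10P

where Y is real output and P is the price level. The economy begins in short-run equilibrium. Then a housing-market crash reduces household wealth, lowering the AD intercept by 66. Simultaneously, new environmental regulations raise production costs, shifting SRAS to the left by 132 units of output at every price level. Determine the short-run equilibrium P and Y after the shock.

After both shocks: AD is Y = 3335 − 12P and SRAS is Y = 2653 + 10P.
Setting them equal: 682 = 22P, so P = 31.
Y = 3335 − 12·31 = 2963.

P = 31, Y = 2963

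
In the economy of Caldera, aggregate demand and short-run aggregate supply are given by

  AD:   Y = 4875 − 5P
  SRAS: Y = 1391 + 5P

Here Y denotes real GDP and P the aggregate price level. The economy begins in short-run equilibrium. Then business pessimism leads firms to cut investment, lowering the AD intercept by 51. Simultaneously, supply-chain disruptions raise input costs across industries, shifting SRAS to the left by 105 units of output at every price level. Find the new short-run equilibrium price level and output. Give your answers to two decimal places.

P = 353.80, Y = 3055.00

After both shocks: AD is Y = 4824 − 5P and SRAS is Y = 1286 + 5P.
Setting them equal: 3538 = 10P, so P = 353.80.
Substituting into AD, Y = 3055.00.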